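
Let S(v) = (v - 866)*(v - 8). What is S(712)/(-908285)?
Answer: 15488/129755 ≈ 0.11936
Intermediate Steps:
S(v) = (-866 + v)*(-8 + v)
S(712)/(-908285) = (6928 + 712**2 - 874*712)/(-908285) = (6928 + 506944 - 622288)*(-1/908285) = -108416*(-1/908285) = 15488/129755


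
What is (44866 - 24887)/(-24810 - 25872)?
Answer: -19979/50682 ≈ -0.39420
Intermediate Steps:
(44866 - 24887)/(-24810 - 25872) = 19979/(-50682) = 19979*(-1/50682) = -19979/50682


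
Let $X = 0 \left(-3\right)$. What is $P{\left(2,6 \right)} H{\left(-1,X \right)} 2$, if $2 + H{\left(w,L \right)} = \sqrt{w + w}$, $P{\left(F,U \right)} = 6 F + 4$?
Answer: $-64 + 32 i \sqrt{2} \approx -64.0 + 45.255 i$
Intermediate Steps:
$X = 0$
$P{\left(F,U \right)} = 4 + 6 F$
$H{\left(w,L \right)} = -2 + \sqrt{2} \sqrt{w}$ ($H{\left(w,L \right)} = -2 + \sqrt{w + w} = -2 + \sqrt{2 w} = -2 + \sqrt{2} \sqrt{w}$)
$P{\left(2,6 \right)} H{\left(-1,X \right)} 2 = \left(4 + 6 \cdot 2\right) \left(-2 + \sqrt{2} \sqrt{-1}\right) 2 = \left(4 + 12\right) \left(-2 + \sqrt{2} i\right) 2 = 16 \left(-2 + i \sqrt{2}\right) 2 = \left(-32 + 16 i \sqrt{2}\right) 2 = -64 + 32 i \sqrt{2}$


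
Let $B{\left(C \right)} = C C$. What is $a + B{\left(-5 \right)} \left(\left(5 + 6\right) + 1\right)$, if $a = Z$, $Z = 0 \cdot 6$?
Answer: $300$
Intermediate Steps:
$B{\left(C \right)} = C^{2}$
$Z = 0$
$a = 0$
$a + B{\left(-5 \right)} \left(\left(5 + 6\right) + 1\right) = 0 + \left(-5\right)^{2} \left(\left(5 + 6\right) + 1\right) = 0 + 25 \left(11 + 1\right) = 0 + 25 \cdot 12 = 0 + 300 = 300$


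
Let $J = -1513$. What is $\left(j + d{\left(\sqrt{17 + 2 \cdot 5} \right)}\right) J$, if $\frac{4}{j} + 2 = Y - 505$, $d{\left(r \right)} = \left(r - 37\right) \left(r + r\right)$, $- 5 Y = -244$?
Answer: $- \frac{187149022}{2291} + 335886 \sqrt{3} \approx 5.0008 \cdot 10^{5}$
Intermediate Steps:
$Y = \frac{244}{5}$ ($Y = \left(- \frac{1}{5}\right) \left(-244\right) = \frac{244}{5} \approx 48.8$)
$d{\left(r \right)} = 2 r \left(-37 + r\right)$ ($d{\left(r \right)} = \left(-37 + r\right) 2 r = 2 r \left(-37 + r\right)$)
$j = - \frac{20}{2291}$ ($j = \frac{4}{-2 + \left(\frac{244}{5} - 505\right)} = \frac{4}{-2 - \frac{2281}{5}} = \frac{4}{- \frac{2291}{5}} = 4 \left(- \frac{5}{2291}\right) = - \frac{20}{2291} \approx -0.0087298$)
$\left(j + d{\left(\sqrt{17 + 2 \cdot 5} \right)}\right) J = \left(- \frac{20}{2291} + 2 \sqrt{17 + 2 \cdot 5} \left(-37 + \sqrt{17 + 2 \cdot 5}\right)\right) \left(-1513\right) = \left(- \frac{20}{2291} + 2 \sqrt{17 + 10} \left(-37 + \sqrt{17 + 10}\right)\right) \left(-1513\right) = \left(- \frac{20}{2291} + 2 \sqrt{27} \left(-37 + \sqrt{27}\right)\right) \left(-1513\right) = \left(- \frac{20}{2291} + 2 \cdot 3 \sqrt{3} \left(-37 + 3 \sqrt{3}\right)\right) \left(-1513\right) = \left(- \frac{20}{2291} + 6 \sqrt{3} \left(-37 + 3 \sqrt{3}\right)\right) \left(-1513\right) = \frac{30260}{2291} - 9078 \sqrt{3} \left(-37 + 3 \sqrt{3}\right)$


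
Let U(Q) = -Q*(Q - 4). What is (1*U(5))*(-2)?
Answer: 10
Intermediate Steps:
U(Q) = -Q*(-4 + Q)
(1*U(5))*(-2) = (1*(5*(4 - 1*5)))*(-2) = (1*(5*(4 - 5)))*(-2) = (1*(5*(-1)))*(-2) = (1*(-5))*(-2) = -5*(-2) = 10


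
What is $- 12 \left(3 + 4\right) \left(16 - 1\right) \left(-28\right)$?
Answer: $35280$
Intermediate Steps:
$- 12 \left(3 + 4\right) \left(16 - 1\right) \left(-28\right) = - 12 \cdot 7 \cdot 15 \left(-28\right) = \left(-12\right) 105 \left(-28\right) = \left(-1260\right) \left(-28\right) = 35280$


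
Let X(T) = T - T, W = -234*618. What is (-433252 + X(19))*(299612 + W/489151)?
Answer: -4884261916179200/37627 ≈ -1.2981e+11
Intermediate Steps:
W = -144612
X(T) = 0
(-433252 + X(19))*(299612 + W/489151) = (-433252 + 0)*(299612 - 144612/489151) = -433252*(299612 - 144612*1/489151) = -433252*(299612 - 11124/37627) = -433252*11273489600/37627 = -4884261916179200/37627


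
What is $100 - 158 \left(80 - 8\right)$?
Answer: $-11276$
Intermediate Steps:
$100 - 158 \left(80 - 8\right) = 100 - 11376 = -11276$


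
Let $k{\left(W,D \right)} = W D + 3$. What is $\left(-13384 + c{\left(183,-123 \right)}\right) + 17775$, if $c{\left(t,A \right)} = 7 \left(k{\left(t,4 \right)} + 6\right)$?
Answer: $9578$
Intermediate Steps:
$k{\left(W,D \right)} = 3 + D W$ ($k{\left(W,D \right)} = D W + 3 = 3 + D W$)
$c{\left(t,A \right)} = 63 + 28 t$ ($c{\left(t,A \right)} = 7 \left(\left(3 + 4 t\right) + 6\right) = 7 \left(9 + 4 t\right) = 63 + 28 t$)
$\left(-13384 + c{\left(183,-123 \right)}\right) + 17775 = \left(-13384 + \left(63 + 28 \cdot 183\right)\right) + 17775 = \left(-13384 + \left(63 + 5124\right)\right) + 17775 = \left(-13384 + 5187\right) + 17775 = -8197 + 17775 = 9578$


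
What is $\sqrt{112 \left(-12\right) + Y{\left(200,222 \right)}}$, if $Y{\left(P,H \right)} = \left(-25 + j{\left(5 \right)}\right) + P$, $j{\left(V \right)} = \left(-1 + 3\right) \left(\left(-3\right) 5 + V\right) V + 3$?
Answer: $i \sqrt{1266} \approx 35.581 i$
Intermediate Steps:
$j{\left(V \right)} = 3 + V \left(-30 + 2 V\right)$ ($j{\left(V \right)} = 2 \left(-15 + V\right) V + 3 = \left(-30 + 2 V\right) V + 3 = V \left(-30 + 2 V\right) + 3 = 3 + V \left(-30 + 2 V\right)$)
$Y{\left(P,H \right)} = -122 + P$ ($Y{\left(P,H \right)} = \left(-25 + \left(3 - 150 + 2 \cdot 5^{2}\right)\right) + P = \left(-25 + \left(3 - 150 + 2 \cdot 25\right)\right) + P = \left(-25 + \left(3 - 150 + 50\right)\right) + P = \left(-25 - 97\right) + P = -122 + P$)
$\sqrt{112 \left(-12\right) + Y{\left(200,222 \right)}} = \sqrt{112 \left(-12\right) + \left(-122 + 200\right)} = \sqrt{-1344 + 78} = \sqrt{-1266} = i \sqrt{1266}$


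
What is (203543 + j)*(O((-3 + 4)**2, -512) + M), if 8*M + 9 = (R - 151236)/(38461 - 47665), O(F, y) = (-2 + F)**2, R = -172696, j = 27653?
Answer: 2273870459/2301 ≈ 9.8821e+5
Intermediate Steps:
M = 30137/9204 (M = -9/8 + ((-172696 - 151236)/(38461 - 47665))/8 = -9/8 + (-323932/(-9204))/8 = -9/8 + (-323932*(-1/9204))/8 = -9/8 + (1/8)*(80983/2301) = -9/8 + 80983/18408 = 30137/9204 ≈ 3.2743)
(203543 + j)*(O((-3 + 4)**2, -512) + M) = (203543 + 27653)*((-2 + (-3 + 4)**2)**2 + 30137/9204) = 231196*((-2 + 1**2)**2 + 30137/9204) = 231196*((-2 + 1)**2 + 30137/9204) = 231196*((-1)**2 + 30137/9204) = 231196*(1 + 30137/9204) = 231196*(39341/9204) = 2273870459/2301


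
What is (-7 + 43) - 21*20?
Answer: -384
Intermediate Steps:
(-7 + 43) - 21*20 = 36 - 420 = -384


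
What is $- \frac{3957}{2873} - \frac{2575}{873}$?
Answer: $- \frac{10852436}{2508129} \approx -4.3269$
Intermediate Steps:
$- \frac{3957}{2873} - \frac{2575}{873} = - \frac{10852436}{2508129}$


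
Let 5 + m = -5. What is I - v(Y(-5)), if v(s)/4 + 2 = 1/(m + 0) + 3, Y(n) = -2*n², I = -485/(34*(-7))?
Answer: -1859/1190 ≈ -1.5622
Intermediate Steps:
m = -10 (m = -5 - 5 = -10)
I = 485/238 (I = -485/(-238) = -485*(-1/238) = 485/238 ≈ 2.0378)
v(s) = 18/5 (v(s) = -8 + 4*(1/(-10 + 0) + 3) = -8 + 4*(1/(-10) + 3) = -8 + 4*(-⅒ + 3) = -8 + 4*(29/10) = -8 + 58/5 = 18/5)
I - v(Y(-5)) = 485/238 - 1*18/5 = 485/238 - 18/5 = -1859/1190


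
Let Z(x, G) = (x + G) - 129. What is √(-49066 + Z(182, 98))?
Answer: 3*I*√5435 ≈ 221.17*I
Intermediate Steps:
Z(x, G) = -129 + G + x (Z(x, G) = (G + x) - 129 = -129 + G + x)
√(-49066 + Z(182, 98)) = √(-49066 + (-129 + 98 + 182)) = √(-49066 + 151) = √(-48915) = 3*I*√5435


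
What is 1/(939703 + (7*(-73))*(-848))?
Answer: 1/1373031 ≈ 7.2832e-7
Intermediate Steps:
1/(939703 + (7*(-73))*(-848)) = 1/(939703 - 511*(-848)) = 1/(939703 + 433328) = 1/1373031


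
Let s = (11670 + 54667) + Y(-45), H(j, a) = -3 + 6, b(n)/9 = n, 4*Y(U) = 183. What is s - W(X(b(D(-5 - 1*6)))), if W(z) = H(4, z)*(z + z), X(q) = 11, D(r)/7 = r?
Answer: 265267/4 ≈ 66317.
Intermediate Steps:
D(r) = 7*r
Y(U) = 183/4 (Y(U) = (¼)*183 = 183/4)
b(n) = 9*n
H(j, a) = 3
W(z) = 6*z (W(z) = 3*(z + z) = 3*(2*z) = 6*z)
s = 265531/4 (s = (11670 + 54667) + 183/4 = 66337 + 183/4 = 265531/4 ≈ 66383.)
s - W(X(b(D(-5 - 1*6)))) = 265531/4 - 6*11 = 265531/4 - 1*66 = 265531/4 - 66 = 265267/4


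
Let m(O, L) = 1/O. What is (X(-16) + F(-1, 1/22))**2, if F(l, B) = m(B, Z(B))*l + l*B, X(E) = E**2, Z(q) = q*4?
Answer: 26491609/484 ≈ 54735.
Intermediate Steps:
Z(q) = 4*q
F(l, B) = B*l + l/B (F(l, B) = l/B + l*B = l/B + B*l = B*l + l/B)
(X(-16) + F(-1, 1/22))**2 = ((-16)**2 + (-1/22 - 1/(1/22)))**2 = (256 + ((1/22)*(-1) - 1/1/22))**2 = (256 + (-1/22 - 1*22))**2 = (256 + (-1/22 - 22))**2 = (256 - 485/22)**2 = (5147/22)**2 = 26491609/484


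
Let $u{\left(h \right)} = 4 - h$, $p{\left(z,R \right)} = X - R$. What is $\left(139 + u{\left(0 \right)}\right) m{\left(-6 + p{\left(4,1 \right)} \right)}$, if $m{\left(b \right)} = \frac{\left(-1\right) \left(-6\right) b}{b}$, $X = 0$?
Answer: $858$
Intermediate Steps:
$p{\left(z,R \right)} = - R$ ($p{\left(z,R \right)} = 0 - R = - R$)
$m{\left(b \right)} = 6$ ($m{\left(b \right)} = \frac{6 b}{b} = 6$)
$\left(139 + u{\left(0 \right)}\right) m{\left(-6 + p{\left(4,1 \right)} \right)} = \left(139 + \left(4 - 0\right)\right) 6 = \left(139 + \left(4 + 0\right)\right) 6 = \left(139 + 4\right) 6 = 143 \cdot 6 = 858$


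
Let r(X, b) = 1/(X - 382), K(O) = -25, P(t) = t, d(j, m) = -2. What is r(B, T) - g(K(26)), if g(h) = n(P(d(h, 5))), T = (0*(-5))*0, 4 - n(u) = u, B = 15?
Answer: -2203/367 ≈ -6.0027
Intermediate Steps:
n(u) = 4 - u
T = 0 (T = 0*0 = 0)
r(X, b) = 1/(-382 + X)
g(h) = 6 (g(h) = 4 - 1*(-2) = 4 + 2 = 6)
r(B, T) - g(K(26)) = 1/(-382 + 15) - 1*6 = 1/(-367) - 6 = -1/367 - 6 = -2203/367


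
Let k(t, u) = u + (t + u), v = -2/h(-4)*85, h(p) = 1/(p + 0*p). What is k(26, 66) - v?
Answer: -522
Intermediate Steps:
h(p) = 1/p (h(p) = 1/(p + 0) = 1/p)
v = 680 (v = -2/(1/(-4))*85 = -2/(-1/4)*85 = -2*(-4)*85 = 8*85 = 680)
k(t, u) = t + 2*u
k(26, 66) - v = (26 + 2*66) - 1*680 = (26 + 132) - 680 = 158 - 680 = -522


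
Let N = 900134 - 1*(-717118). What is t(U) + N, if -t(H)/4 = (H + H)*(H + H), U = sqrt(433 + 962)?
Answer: 1594932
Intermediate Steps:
N = 1617252 (N = 900134 + 717118 = 1617252)
U = 3*sqrt(155) (U = sqrt(1395) = 3*sqrt(155) ≈ 37.350)
t(H) = -16*H**2 (t(H) = -4*(H + H)*(H + H) = -4*2*H*2*H = -16*H**2)
t(U) + N = -16*(3*sqrt(155))**2 + 1617252 = -16*1395 + 1617252 = -22320 + 1617252 = 1594932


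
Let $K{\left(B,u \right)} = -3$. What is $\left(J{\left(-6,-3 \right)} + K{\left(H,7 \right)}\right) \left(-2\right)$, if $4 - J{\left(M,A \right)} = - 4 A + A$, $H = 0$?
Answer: $16$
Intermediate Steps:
$J{\left(M,A \right)} = 4 + 3 A$ ($J{\left(M,A \right)} = 4 - \left(- 4 A + A\right) = 4 - - 3 A = 4 + 3 A$)
$\left(J{\left(-6,-3 \right)} + K{\left(H,7 \right)}\right) \left(-2\right) = \left(\left(4 + 3 \left(-3\right)\right) - 3\right) \left(-2\right) = \left(\left(4 - 9\right) - 3\right) \left(-2\right) = \left(-5 - 3\right) \left(-2\right) = \left(-8\right) \left(-2\right) = 16$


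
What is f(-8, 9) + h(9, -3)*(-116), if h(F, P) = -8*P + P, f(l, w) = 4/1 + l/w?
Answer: -21896/9 ≈ -2432.9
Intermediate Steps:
f(l, w) = 4 + l/w (f(l, w) = 4*1 + l/w = 4 + l/w)
h(F, P) = -7*P
f(-8, 9) + h(9, -3)*(-116) = (4 - 8/9) - 7*(-3)*(-116) = (4 - 8*⅑) + 21*(-116) = (4 - 8/9) - 2436 = 28/9 - 2436 = -21896/9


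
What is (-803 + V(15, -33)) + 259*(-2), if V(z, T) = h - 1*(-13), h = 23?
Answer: -1285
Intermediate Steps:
V(z, T) = 36 (V(z, T) = 23 - 1*(-13) = 23 + 13 = 36)
(-803 + V(15, -33)) + 259*(-2) = (-803 + 36) + 259*(-2) = -767 - 518 = -1285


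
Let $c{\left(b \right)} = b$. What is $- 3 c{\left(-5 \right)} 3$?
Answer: $45$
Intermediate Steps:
$- 3 c{\left(-5 \right)} 3 = \left(-3\right) \left(-5\right) 3 = 15 \cdot 3 = 45$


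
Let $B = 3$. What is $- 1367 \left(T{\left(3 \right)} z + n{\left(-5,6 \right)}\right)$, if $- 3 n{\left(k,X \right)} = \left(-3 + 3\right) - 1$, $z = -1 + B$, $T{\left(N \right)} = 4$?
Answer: $- \frac{34175}{3} \approx -11392.0$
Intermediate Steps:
$z = 2$ ($z = -1 + 3 = 2$)
$n{\left(k,X \right)} = \frac{1}{3}$ ($n{\left(k,X \right)} = - \frac{\left(-3 + 3\right) - 1}{3} = - \frac{0 - 1}{3} = \left(- \frac{1}{3}\right) \left(-1\right) = \frac{1}{3}$)
$- 1367 \left(T{\left(3 \right)} z + n{\left(-5,6 \right)}\right) = - 1367 \left(4 \cdot 2 + \frac{1}{3}\right) = - 1367 \left(8 + \frac{1}{3}\right) = \left(-1367\right) \frac{25}{3} = - \frac{34175}{3}$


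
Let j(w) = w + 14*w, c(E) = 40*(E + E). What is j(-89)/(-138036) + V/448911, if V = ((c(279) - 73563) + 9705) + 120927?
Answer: 428068007/2295032548 ≈ 0.18652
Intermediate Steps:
c(E) = 80*E (c(E) = 40*(2*E) = 80*E)
V = 79389 (V = ((80*279 - 73563) + 9705) + 120927 = ((22320 - 73563) + 9705) + 120927 = (-51243 + 9705) + 120927 = -41538 + 120927 = 79389)
j(w) = 15*w
j(-89)/(-138036) + V/448911 = (15*(-89))/(-138036) + 79389/448911 = -1335*(-1/138036) + 79389*(1/448911) = 445/46012 + 8821/49879 = 428068007/2295032548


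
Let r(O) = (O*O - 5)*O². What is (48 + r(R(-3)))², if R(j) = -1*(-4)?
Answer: 50176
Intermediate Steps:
R(j) = 4
r(O) = O²*(-5 + O²) (r(O) = (O² - 5)*O² = (-5 + O²)*O² = O²*(-5 + O²))
(48 + r(R(-3)))² = (48 + 4²*(-5 + 4²))² = (48 + 16*(-5 + 16))² = (48 + 16*11)² = (48 + 176)² = 224² = 50176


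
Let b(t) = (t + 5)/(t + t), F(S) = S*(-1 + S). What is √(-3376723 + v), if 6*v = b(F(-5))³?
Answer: I*√70019727442/144 ≈ 1837.6*I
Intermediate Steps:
b(t) = (5 + t)/(2*t) (b(t) = (5 + t)/((2*t)) = (5 + t)*(1/(2*t)) = (5 + t)/(2*t))
v = 343/10368 (v = ((5 - 5*(-1 - 5))/(2*((-5*(-1 - 5)))))³/6 = ((5 - 5*(-6))/(2*((-5*(-6)))))³/6 = ((½)*(5 + 30)/30)³/6 = ((½)*(1/30)*35)³/6 = (7/12)³/6 = (⅙)*(343/1728) = 343/10368 ≈ 0.033083)
√(-3376723 + v) = √(-3376723 + 343/10368) = √(-35009863721/10368) = I*√70019727442/144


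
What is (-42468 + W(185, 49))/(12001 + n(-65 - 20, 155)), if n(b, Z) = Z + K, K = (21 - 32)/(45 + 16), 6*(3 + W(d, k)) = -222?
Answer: -2592988/741505 ≈ -3.4969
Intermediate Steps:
W(d, k) = -40 (W(d, k) = -3 + (⅙)*(-222) = -3 - 37 = -40)
K = -11/61 ≈ -0.18033
n(b, Z) = -11/61 + Z (n(b, Z) = Z - 11/61 = -11/61 + Z)
(-42468 + W(185, 49))/(12001 + n(-65 - 20, 155)) = (-42468 - 40)/(12001 + (-11/61 + 155)) = -42508/(12001 + 9444/61) = -42508/741505/61 = -42508*61/741505 = -2592988/741505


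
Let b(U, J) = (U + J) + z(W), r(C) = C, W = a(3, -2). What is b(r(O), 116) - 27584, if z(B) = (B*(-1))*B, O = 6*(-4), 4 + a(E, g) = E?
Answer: -27493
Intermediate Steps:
a(E, g) = -4 + E
W = -1 (W = -4 + 3 = -1)
O = -24
z(B) = -B**2 (z(B) = (-B)*B = -B**2)
b(U, J) = -1 + J + U (b(U, J) = (U + J) - 1*(-1)**2 = (J + U) - 1*1 = (J + U) - 1 = -1 + J + U)
b(r(O), 116) - 27584 = (-1 + 116 - 24) - 27584 = 91 - 27584 = -27493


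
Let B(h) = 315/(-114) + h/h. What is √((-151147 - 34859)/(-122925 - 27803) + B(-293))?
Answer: I*√271218135623/715958 ≈ 0.7274*I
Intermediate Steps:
B(h) = -67/38 (B(h) = 315*(-1/114) + 1 = -105/38 + 1 = -67/38)
√((-151147 - 34859)/(-122925 - 27803) + B(-293)) = √((-151147 - 34859)/(-122925 - 27803) - 67/38) = √(-186006/(-150728) - 67/38) = √(-186006*(-1/150728) - 67/38) = √(93003/75364 - 67/38) = √(-757637/1431916) = I*√271218135623/715958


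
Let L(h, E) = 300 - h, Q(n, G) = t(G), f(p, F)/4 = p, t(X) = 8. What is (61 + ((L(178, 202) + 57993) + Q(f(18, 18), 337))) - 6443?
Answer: 51741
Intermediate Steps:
f(p, F) = 4*p
Q(n, G) = 8
(61 + ((L(178, 202) + 57993) + Q(f(18, 18), 337))) - 6443 = (61 + (((300 - 1*178) + 57993) + 8)) - 6443 = (61 + (((300 - 178) + 57993) + 8)) - 6443 = (61 + ((122 + 57993) + 8)) - 6443 = (61 + (58115 + 8)) - 6443 = (61 + 58123) - 6443 = 58184 - 6443 = 51741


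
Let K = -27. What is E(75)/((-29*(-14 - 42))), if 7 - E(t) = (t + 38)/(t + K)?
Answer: 223/77952 ≈ 0.0028607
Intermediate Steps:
E(t) = 7 - (38 + t)/(-27 + t) (E(t) = 7 - (t + 38)/(t - 27) = 7 - (38 + t)/(-27 + t))
E(75)/((-29*(-14 - 42))) = ((-227 + 6*75)/(-27 + 75))/((-29*(-14 - 42))) = ((-227 + 450)/48)/((-29*(-56))) = ((1/48)*223)/1624 = (223/48)*(1/1624) = 223/77952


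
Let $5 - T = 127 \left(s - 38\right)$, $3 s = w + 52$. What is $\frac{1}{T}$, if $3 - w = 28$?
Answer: $\frac{1}{3688} \approx 0.00027115$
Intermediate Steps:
$w = -25$ ($w = 3 - 28 = -25$)
$s = 9$ ($s = \frac{-25 + 52}{3} = \frac{1}{3} \cdot 27 = 9$)
$T = 3688$ ($T = 5 - 127 \left(9 - 38\right) = 5 - 127 \left(-29\right) = 5 - -3683 = 5 + 3683 = 3688$)
$\frac{1}{T} = \frac{1}{3688}$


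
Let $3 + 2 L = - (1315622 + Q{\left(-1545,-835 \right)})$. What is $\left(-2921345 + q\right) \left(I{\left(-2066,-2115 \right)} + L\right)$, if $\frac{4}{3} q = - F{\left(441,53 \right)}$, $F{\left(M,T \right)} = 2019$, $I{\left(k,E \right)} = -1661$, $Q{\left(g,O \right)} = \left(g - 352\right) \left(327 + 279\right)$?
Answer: $\frac{1980120227505}{8} \approx 2.4752 \cdot 10^{11}$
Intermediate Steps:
$Q{\left(g,O \right)} = -213312 + 606 g$ ($Q{\left(g,O \right)} = \left(-352 + g\right) 606 = -213312 + 606 g$)
$q = - \frac{6057}{4}$ ($q = \frac{3 \left(\left(-1\right) 2019\right)}{4} = \frac{3}{4} \left(-2019\right) = - \frac{6057}{4} \approx -1514.3$)
$L = - \frac{166043}{2}$ ($L = - \frac{3}{2} + \frac{\left(-1\right) \left(1315622 + \left(-213312 + 606 \left(-1545\right)\right)\right)}{2} = - \frac{3}{2} + \frac{\left(-1\right) \left(1315622 - 1149582\right)}{2} = - \frac{3}{2} + \frac{\left(-1\right) 166040}{2} = - \frac{3}{2} + \frac{1}{2} \left(-166040\right) = - \frac{3}{2} - 83020 = - \frac{166043}{2} \approx -83022.0$)
$\left(-2921345 + q\right) \left(I{\left(-2066,-2115 \right)} + L\right) = \left(-2921345 - \frac{6057}{4}\right) \left(-1661 - \frac{166043}{2}\right) = \left(- \frac{11691437}{4}\right) \left(- \frac{169365}{2}\right) = \frac{1980120227505}{8}$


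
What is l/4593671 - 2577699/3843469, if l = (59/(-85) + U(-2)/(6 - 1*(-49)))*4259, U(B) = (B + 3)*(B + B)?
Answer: -11083166381547822/16508015999193565 ≈ -0.67138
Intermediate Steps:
U(B) = 2*B*(3 + B) (U(B) = (3 + B)*(2*B) = 2*B*(3 + B))
l = -3053703/935 (l = (59/(-85) + (2*(-2)*(3 - 2))/(6 - 1*(-49)))*4259 = (59*(-1/85) + (2*(-2)*1)/(6 + 49))*4259 = (-59/85 - 4/55)*4259 = -717/935*4259 = -3053703/935 ≈ -3266.0)
l/4593671 - 2577699/3843469 = -3053703/935/4593671 - 2577699/3843469 = -3053703/935*1/4593671 - 2577699*1/3843469 = -3053703/4295082385 - 2577699/3843469 = -11083166381547822/16508015999193565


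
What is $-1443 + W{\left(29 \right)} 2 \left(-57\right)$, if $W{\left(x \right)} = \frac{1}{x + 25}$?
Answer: $- \frac{13006}{9} \approx -1445.1$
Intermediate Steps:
$W{\left(x \right)} = \frac{1}{25 + x}$
$-1443 + W{\left(29 \right)} 2 \left(-57\right) = -1443 + \frac{2 \left(-57\right)}{25 + 29} = -1443 + \frac{1}{54} \left(-114\right) = -1443 - \frac{19}{9} = - \frac{13006}{9}$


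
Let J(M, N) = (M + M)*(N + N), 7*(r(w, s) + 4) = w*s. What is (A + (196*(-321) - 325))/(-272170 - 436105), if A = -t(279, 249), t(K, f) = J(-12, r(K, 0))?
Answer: 63433/708275 ≈ 0.089560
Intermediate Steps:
r(w, s) = -4 + s*w/7 (r(w, s) = -4 + (w*s)/7 = -4 + (s*w)/7 = -4 + s*w/7)
J(M, N) = 4*M*N (J(M, N) = (2*M)*(2*N) = 4*M*N)
t(K, f) = 192 (t(K, f) = 4*(-12)*(-4 + (⅐)*0*K) = 4*(-12)*(-4 + 0) = 4*(-12)*(-4) = 192)
A = -192 (A = -1*192 = -192)
(A + (196*(-321) - 325))/(-272170 - 436105) = (-192 + (196*(-321) - 325))/(-272170 - 436105) = (-192 + (-62916 - 325))/(-708275) = (-192 - 63241)*(-1/708275) = -63433*(-1/708275) = 63433/708275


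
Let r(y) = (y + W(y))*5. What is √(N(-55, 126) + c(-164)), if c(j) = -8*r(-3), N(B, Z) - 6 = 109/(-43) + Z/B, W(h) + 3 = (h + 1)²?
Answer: √454025605/2365 ≈ 9.0097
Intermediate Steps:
W(h) = -3 + (1 + h)² (W(h) = -3 + (h + 1)² = -3 + (1 + h)²)
r(y) = -15 + 5*y + 5*(1 + y)² (r(y) = (y + (-3 + (1 + y)²))*5 = (-3 + y + (1 + y)²)*5 = -15 + 5*y + 5*(1 + y)²)
N(B, Z) = 149/43 + Z/B (N(B, Z) = 6 + (109/(-43) + Z/B) = 6 + (109*(-1/43) + Z/B) = 6 + (-109/43 + Z/B) = 149/43 + Z/B)
c(j) = 80 (c(j) = -8*(-15 + 5*(-3) + 5*(1 - 3)²) = -8*(-15 - 15 + 5*(-2)²) = -8*(-15 - 15 + 5*4) = -8*(-15 - 15 + 20) = -8*(-10) = 80)
√(N(-55, 126) + c(-164)) = √((149/43 + 126/(-55)) + 80) = √((149/43 + 126*(-1/55)) + 80) = √((149/43 - 126/55) + 80) = √(2777/2365 + 80) = √(191977/2365) = √454025605/2365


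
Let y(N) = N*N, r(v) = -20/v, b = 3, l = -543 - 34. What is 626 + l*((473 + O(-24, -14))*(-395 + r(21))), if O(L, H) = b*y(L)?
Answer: 10559871901/21 ≈ 5.0285e+8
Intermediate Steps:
l = -577
y(N) = N²
O(L, H) = 3*L²
626 + l*((473 + O(-24, -14))*(-395 + r(21))) = 626 - 577*(473 + 3*(-24)²)*(-395 - 20/21) = 626 - 577*(473 + 3*576)*(-395 - 20*1/21) = 626 - 577*(473 + 1728)*(-395 - 20/21) = 626 - 1269977*(-8315)/21 = 626 - 577*(-18301315/21) = 626 + 10559858755/21 = 10559871901/21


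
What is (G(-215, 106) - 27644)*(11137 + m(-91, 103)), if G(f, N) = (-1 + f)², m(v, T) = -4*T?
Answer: 203903700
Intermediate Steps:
(G(-215, 106) - 27644)*(11137 + m(-91, 103)) = ((-1 - 215)² - 27644)*(11137 - 4*103) = ((-216)² - 27644)*(11137 - 412) = (46656 - 27644)*10725 = 19012*10725 = 203903700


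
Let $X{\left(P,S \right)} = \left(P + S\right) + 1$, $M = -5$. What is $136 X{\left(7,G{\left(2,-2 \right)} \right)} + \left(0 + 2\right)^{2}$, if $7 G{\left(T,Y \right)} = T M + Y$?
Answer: $\frac{6012}{7} \approx 858.86$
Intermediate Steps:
$G{\left(T,Y \right)} = - \frac{5 T}{7} + \frac{Y}{7}$ ($G{\left(T,Y \right)} = \frac{T \left(-5\right) + Y}{7} = \frac{- 5 T + Y}{7} = \frac{Y - 5 T}{7} = - \frac{5 T}{7} + \frac{Y}{7}$)
$X{\left(P,S \right)} = 1 + P + S$
$136 X{\left(7,G{\left(2,-2 \right)} \right)} + \left(0 + 2\right)^{2} = 136 \left(1 + 7 + \left(\left(- \frac{5}{7}\right) 2 + \frac{1}{7} \left(-2\right)\right)\right) + \left(0 + 2\right)^{2} = 136 \left(1 + 7 - \frac{12}{7}\right) + 2^{2} = 136 \left(1 + 7 - \frac{12}{7}\right) + 4 = 136 \cdot \frac{44}{7} + 4 = \frac{5984}{7} + 4 = \frac{6012}{7}$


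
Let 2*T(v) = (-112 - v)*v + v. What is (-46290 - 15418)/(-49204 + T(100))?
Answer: 30854/29877 ≈ 1.0327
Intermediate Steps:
T(v) = v/2 + v*(-112 - v)/2 (T(v) = ((-112 - v)*v + v)/2 = (v*(-112 - v) + v)/2 = (v + v*(-112 - v))/2 = v/2 + v*(-112 - v)/2)
(-46290 - 15418)/(-49204 + T(100)) = (-46290 - 15418)/(-49204 - 1/2*100*(111 + 100)) = -61708/(-49204 - 1/2*100*211) = -61708/(-49204 - 10550) = -61708/(-59754) = -61708*(-1/59754) = 30854/29877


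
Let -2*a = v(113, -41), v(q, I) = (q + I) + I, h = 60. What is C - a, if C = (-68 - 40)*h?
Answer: -12929/2 ≈ -6464.5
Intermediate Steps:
v(q, I) = q + 2*I (v(q, I) = (I + q) + I = q + 2*I)
a = -31/2 (a = -(113 + 2*(-41))/2 = -(113 - 82)/2 = -½*31 = -31/2 ≈ -15.500)
C = -6480 (C = (-68 - 40)*60 = -108*60 = -6480)
C - a = -6480 - 1*(-31/2) = -6480 + 31/2 = -12929/2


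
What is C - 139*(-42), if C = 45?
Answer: 5883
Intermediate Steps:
C - 139*(-42) = 45 - 139*(-42) = 45 + 5838 = 5883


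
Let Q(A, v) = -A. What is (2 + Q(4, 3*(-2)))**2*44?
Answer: 176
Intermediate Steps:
(2 + Q(4, 3*(-2)))**2*44 = (2 - 1*4)**2*44 = (2 - 4)**2*44 = (-2)**2*44 = 4*44 = 176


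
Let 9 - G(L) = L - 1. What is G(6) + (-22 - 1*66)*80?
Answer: -7036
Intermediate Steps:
G(L) = 10 - L (G(L) = 9 - (L - 1) = 9 - (-1 + L) = 9 + (1 - L) = 10 - L)
G(6) + (-22 - 1*66)*80 = (10 - 1*6) + (-22 - 1*66)*80 = (10 - 6) + (-22 - 66)*80 = 4 - 88*80 = 4 - 7040 = -7036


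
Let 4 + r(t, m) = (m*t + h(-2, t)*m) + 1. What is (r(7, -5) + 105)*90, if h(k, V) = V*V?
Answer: -16020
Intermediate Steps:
h(k, V) = V²
r(t, m) = -3 + m*t + m*t² (r(t, m) = -4 + ((m*t + t²*m) + 1) = -4 + ((m*t + m*t²) + 1) = -4 + (1 + m*t + m*t²) = -3 + m*t + m*t²)
(r(7, -5) + 105)*90 = ((-3 - 5*7 - 5*7²) + 105)*90 = ((-3 - 35 - 5*49) + 105)*90 = ((-3 - 35 - 245) + 105)*90 = (-283 + 105)*90 = -178*90 = -16020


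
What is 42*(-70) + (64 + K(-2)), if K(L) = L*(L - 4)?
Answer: -2864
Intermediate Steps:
K(L) = L*(-4 + L)
42*(-70) + (64 + K(-2)) = 42*(-70) + (64 - 2*(-4 - 2)) = -2940 + (64 - 2*(-6)) = -2940 + (64 + 12) = -2940 + 76 = -2864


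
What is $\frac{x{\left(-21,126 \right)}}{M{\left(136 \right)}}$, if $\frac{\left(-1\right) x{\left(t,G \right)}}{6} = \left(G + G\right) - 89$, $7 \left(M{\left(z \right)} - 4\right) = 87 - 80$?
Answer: $- \frac{978}{5} \approx -195.6$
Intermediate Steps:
$M{\left(z \right)} = 5$ ($M{\left(z \right)} = 4 + \frac{87 - 80}{7} = 4 + \frac{1}{7} \cdot 7 = 4 + 1 = 5$)
$x{\left(t,G \right)} = 534 - 12 G$ ($x{\left(t,G \right)} = - 6 \left(\left(G + G\right) - 89\right) = - 6 \left(2 G - 89\right) = - 6 \left(-89 + 2 G\right) = 534 - 12 G$)
$\frac{x{\left(-21,126 \right)}}{M{\left(136 \right)}} = \frac{534 - 1512}{5} = \left(534 - 1512\right) \frac{1}{5} = \left(-978\right) \frac{1}{5} = - \frac{978}{5}$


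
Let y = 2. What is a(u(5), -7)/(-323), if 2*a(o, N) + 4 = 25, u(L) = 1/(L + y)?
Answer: -21/646 ≈ -0.032508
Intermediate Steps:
u(L) = 1/(2 + L) (u(L) = 1/(L + 2) = 1/(2 + L))
a(o, N) = 21/2 (a(o, N) = -2 + (½)*25 = -2 + 25/2 = 21/2)
a(u(5), -7)/(-323) = (21/2)/(-323) = (21/2)*(-1/323) = -21/646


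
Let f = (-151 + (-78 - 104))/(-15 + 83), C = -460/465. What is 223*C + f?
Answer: -1426057/6324 ≈ -225.50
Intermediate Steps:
C = -92/93 (C = -460*1/465 = -92/93 ≈ -0.98925)
f = -333/68 (f = (-151 - 182)/68 = -333*1/68 = -333/68 ≈ -4.8971)
223*C + f = 223*(-92/93) - 333/68 = -20516/93 - 333/68 = -1426057/6324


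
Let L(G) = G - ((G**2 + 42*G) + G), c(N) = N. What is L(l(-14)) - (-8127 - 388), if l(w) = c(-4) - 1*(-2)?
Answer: 8595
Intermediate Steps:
l(w) = -2 (l(w) = -4 - 1*(-2) = -4 + 2 = -2)
L(G) = -G**2 - 42*G (L(G) = G - (G**2 + 43*G) = G + (-G**2 - 43*G) = -G**2 - 42*G)
L(l(-14)) - (-8127 - 388) = -1*(-2)*(42 - 2) - (-8127 - 388) = -1*(-2)*40 - 1*(-8515) = 80 + 8515 = 8595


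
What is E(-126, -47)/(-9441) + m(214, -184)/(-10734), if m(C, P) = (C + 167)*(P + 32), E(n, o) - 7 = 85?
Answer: 90959944/16889949 ≈ 5.3854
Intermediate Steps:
E(n, o) = 92 (E(n, o) = 7 + 85 = 92)
m(C, P) = (32 + P)*(167 + C) (m(C, P) = (167 + C)*(32 + P) = (32 + P)*(167 + C))
E(-126, -47)/(-9441) + m(214, -184)/(-10734) = 92/(-9441) + (5344 + 32*214 + 167*(-184) + 214*(-184))/(-10734) = 92*(-1/9441) + (5344 + 6848 - 30728 - 39376)*(-1/10734) = -92/9441 - 57912*(-1/10734) = -92/9441 + 9652/1789 = 90959944/16889949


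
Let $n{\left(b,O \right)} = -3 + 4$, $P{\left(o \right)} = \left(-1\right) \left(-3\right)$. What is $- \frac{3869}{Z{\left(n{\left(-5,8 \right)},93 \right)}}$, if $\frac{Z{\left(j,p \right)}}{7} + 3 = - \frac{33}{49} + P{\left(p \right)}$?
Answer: $\frac{27083}{33} \approx 820.7$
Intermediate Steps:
$P{\left(o \right)} = 3$
$n{\left(b,O \right)} = 1$
$Z{\left(j,p \right)} = - \frac{33}{7}$ ($Z{\left(j,p \right)} = -21 + 7 \left(- \frac{33}{49} + 3\right) = -21 + 7 \cdot \frac{114}{49} = -21 + \frac{114}{7} = - \frac{33}{7}$)
$- \frac{3869}{Z{\left(n{\left(-5,8 \right)},93 \right)}} = - \frac{3869}{- \frac{33}{7}} = \left(-3869\right) \left(- \frac{7}{33}\right) = \frac{27083}{33}$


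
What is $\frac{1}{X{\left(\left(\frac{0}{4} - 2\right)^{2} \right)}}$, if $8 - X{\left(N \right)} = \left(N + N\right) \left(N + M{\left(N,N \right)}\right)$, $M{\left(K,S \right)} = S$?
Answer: $- \frac{1}{56} \approx -0.017857$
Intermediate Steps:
$X{\left(N \right)} = 8 - 4 N^{2}$ ($X{\left(N \right)} = 8 - \left(N + N\right) \left(N + N\right) = 8 - 2 N 2 N = 8 - 4 N^{2}$)
$\frac{1}{X{\left(\left(\frac{0}{4} - 2\right)^{2} \right)}} = \frac{1}{8 - 4 \left(\left(\frac{0}{4} - 2\right)^{2}\right)^{2}} = \frac{1}{8 - 4 \left(\left(0 \cdot \frac{1}{4} - 2\right)^{2}\right)^{2}} = \frac{1}{8 - 4 \left(\left(0 - 2\right)^{2}\right)^{2}} = \frac{1}{8 - 4 \left(\left(-2\right)^{2}\right)^{2}} = \frac{1}{8 - 4 \cdot 4^{2}} = \frac{1}{8 - 64} = \frac{1}{-56} = - \frac{1}{56}$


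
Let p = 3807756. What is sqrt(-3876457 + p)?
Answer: I*sqrt(68701) ≈ 262.11*I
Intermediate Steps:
sqrt(-3876457 + p) = sqrt(-3876457 + 3807756) = sqrt(-68701) = I*sqrt(68701)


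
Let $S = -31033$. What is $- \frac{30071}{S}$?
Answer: $\frac{30071}{31033} \approx 0.969$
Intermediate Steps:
$- \frac{30071}{S} = - \frac{30071}{-31033} = \left(-30071\right) \left(- \frac{1}{31033}\right) = \frac{30071}{31033}$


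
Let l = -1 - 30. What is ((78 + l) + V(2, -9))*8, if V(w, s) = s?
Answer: 304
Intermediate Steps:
l = -31
((78 + l) + V(2, -9))*8 = ((78 - 31) - 9)*8 = (47 - 9)*8 = 38*8 = 304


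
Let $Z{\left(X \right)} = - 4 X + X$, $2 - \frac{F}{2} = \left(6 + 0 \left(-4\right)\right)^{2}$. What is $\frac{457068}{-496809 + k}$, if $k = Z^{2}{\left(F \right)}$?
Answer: $- \frac{152356}{151731} \approx -1.0041$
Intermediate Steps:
$F = -68$ ($F = 4 - 2 \left(6 + 0 \left(-4\right)\right)^{2} = 4 - 2 \left(6 + 0\right)^{2} = 4 - 2 \cdot 6^{2} = 4 - 72 = -68$)
$Z{\left(X \right)} = - 3 X$
$k = 41616$ ($k = \left(\left(-3\right) \left(-68\right)\right)^{2} = 204^{2} = 41616$)
$\frac{457068}{-496809 + k} = \frac{457068}{-496809 + 41616} = \frac{457068}{-455193} = 457068 \left(- \frac{1}{455193}\right) = - \frac{152356}{151731}$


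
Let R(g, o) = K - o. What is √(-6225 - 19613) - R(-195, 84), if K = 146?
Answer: -62 + I*√25838 ≈ -62.0 + 160.74*I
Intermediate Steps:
R(g, o) = 146 - o
√(-6225 - 19613) - R(-195, 84) = √(-6225 - 19613) - (146 - 1*84) = √(-25838) - (146 - 84) = I*√25838 - 1*62 = I*√25838 - 62 = -62 + I*√25838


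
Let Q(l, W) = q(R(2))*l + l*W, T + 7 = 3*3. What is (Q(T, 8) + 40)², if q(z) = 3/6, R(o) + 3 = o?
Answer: 3249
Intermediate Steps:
R(o) = -3 + o
q(z) = ½ (q(z) = 3*(⅙) = ½)
T = 2 (T = -7 + 3*3 = -7 + 9 = 2)
Q(l, W) = l/2 + W*l (Q(l, W) = l/2 + l*W = l/2 + W*l)
(Q(T, 8) + 40)² = (2*(½ + 8) + 40)² = (2*(17/2) + 40)² = (17 + 40)² = 57² = 3249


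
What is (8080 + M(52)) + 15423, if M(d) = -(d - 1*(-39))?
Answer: 23412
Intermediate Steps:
M(d) = -39 - d (M(d) = -(d + 39) = -(39 + d) = -39 - d)
(8080 + M(52)) + 15423 = (8080 + (-39 - 1*52)) + 15423 = (8080 + (-39 - 52)) + 15423 = (8080 - 91) + 15423 = 7989 + 15423 = 23412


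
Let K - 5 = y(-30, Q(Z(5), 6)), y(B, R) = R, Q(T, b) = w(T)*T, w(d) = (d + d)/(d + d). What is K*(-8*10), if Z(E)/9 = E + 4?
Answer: -6880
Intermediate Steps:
w(d) = 1 (w(d) = (2*d)/((2*d)) = (2*d)*(1/(2*d)) = 1)
Z(E) = 36 + 9*E (Z(E) = 9*(E + 4) = 9*(4 + E) = 36 + 9*E)
Q(T, b) = T (Q(T, b) = 1*T = T)
K = 86 (K = 5 + (36 + 9*5) = 5 + (36 + 45) = 5 + 81 = 86)
K*(-8*10) = 86*(-8*10) = 86*(-80) = -6880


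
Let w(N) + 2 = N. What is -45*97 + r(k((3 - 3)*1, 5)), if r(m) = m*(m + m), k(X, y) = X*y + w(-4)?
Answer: -4293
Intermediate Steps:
w(N) = -2 + N
k(X, y) = -6 + X*y (k(X, y) = X*y + (-2 - 4) = X*y - 6 = -6 + X*y)
r(m) = 2*m² (r(m) = m*(2*m) = 2*m²)
-45*97 + r(k((3 - 3)*1, 5)) = -45*97 + 2*(-6 + ((3 - 3)*1)*5)² = -4365 + 2*(-6 + (0*1)*5)² = -4365 + 2*(-6 + 0*5)² = -4365 + 2*(-6 + 0)² = -4365 + 2*(-6)² = -4365 + 2*36 = -4365 + 72 = -4293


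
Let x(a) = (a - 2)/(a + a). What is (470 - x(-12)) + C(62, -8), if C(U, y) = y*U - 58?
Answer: -1015/12 ≈ -84.583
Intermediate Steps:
C(U, y) = -58 + U*y (C(U, y) = U*y - 58 = -58 + U*y)
x(a) = (-2 + a)/(2*a) (x(a) = (-2 + a)/((2*a)) = (-2 + a)*(1/(2*a)) = (-2 + a)/(2*a))
(470 - x(-12)) + C(62, -8) = (470 - (-2 - 12)/(2*(-12))) + (-58 + 62*(-8)) = (470 - (-1)*(-14)/(2*12)) + (-58 - 496) = (470 - 1*7/12) - 554 = (470 - 7/12) - 554 = 5633/12 - 554 = -1015/12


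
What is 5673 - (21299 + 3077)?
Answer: -18703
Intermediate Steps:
5673 - (21299 + 3077) = 5673 - 1*24376 = 5673 - 24376 = -18703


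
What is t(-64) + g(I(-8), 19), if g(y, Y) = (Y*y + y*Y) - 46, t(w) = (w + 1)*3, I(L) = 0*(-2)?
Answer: -235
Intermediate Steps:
I(L) = 0
t(w) = 3 + 3*w (t(w) = (1 + w)*3 = 3 + 3*w)
g(y, Y) = -46 + 2*Y*y (g(y, Y) = (Y*y + Y*y) - 46 = 2*Y*y - 46 = -46 + 2*Y*y)
t(-64) + g(I(-8), 19) = (3 + 3*(-64)) + (-46 + 2*19*0) = (3 - 192) + (-46 + 0) = -189 - 46 = -235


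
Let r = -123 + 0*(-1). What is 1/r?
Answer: -1/123 ≈ -0.0081301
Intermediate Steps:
r = -123 (r = -123 + 0 = -123)
1/r = 1/(-123) = -1/123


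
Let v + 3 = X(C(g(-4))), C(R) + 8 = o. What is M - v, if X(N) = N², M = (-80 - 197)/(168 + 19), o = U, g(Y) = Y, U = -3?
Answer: -22343/187 ≈ -119.48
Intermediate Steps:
o = -3
M = -277/187 ≈ -1.4813
C(R) = -11 (C(R) = -8 - 3 = -11)
v = 118 (v = -3 + (-11)² = -3 + 121 = 118)
M - v = -277/187 - 1*118 = -277/187 - 118 = -22343/187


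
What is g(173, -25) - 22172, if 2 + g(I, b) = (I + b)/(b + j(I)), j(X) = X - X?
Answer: -554498/25 ≈ -22180.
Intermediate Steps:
j(X) = 0
g(I, b) = -2 + (I + b)/b (g(I, b) = -2 + (I + b)/(b + 0) = -2 + (I + b)/b)
g(173, -25) - 22172 = (173 - 1*(-25))/(-25) - 22172 = -(173 + 25)/25 - 22172 = -1/25*198 - 22172 = -198/25 - 22172 = -554498/25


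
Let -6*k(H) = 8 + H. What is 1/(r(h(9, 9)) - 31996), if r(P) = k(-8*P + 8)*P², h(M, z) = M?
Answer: -1/31240 ≈ -3.2010e-5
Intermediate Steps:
k(H) = -4/3 - H/6 (k(H) = -(8 + H)/6 = -4/3 - H/6)
r(P) = P²*(-8/3 + 4*P/3) (r(P) = (-4/3 - (-8*P + 8)/6)*P² = (-4/3 - (8 - 8*P)/6)*P² = (-4/3 + (-4/3 + 4*P/3))*P² = (-8/3 + 4*P/3)*P² = P²*(-8/3 + 4*P/3))
1/(r(h(9, 9)) - 31996) = 1/((4/3)*9²*(-2 + 9) - 31996) = 1/((4/3)*81*7 - 31996) = 1/(756 - 31996) = 1/(-31240) = -1/31240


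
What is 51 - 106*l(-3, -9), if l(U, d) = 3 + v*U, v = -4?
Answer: -1539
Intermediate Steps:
l(U, d) = 3 - 4*U
51 - 106*l(-3, -9) = 51 - 106*(3 - 4*(-3)) = 51 - 106*(3 + 12) = 51 - 106*15 = 51 - 1590 = -1539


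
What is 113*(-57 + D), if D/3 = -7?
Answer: -8814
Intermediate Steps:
D = -21 (D = 3*(-7) = -21)
113*(-57 + D) = 113*(-57 - 21) = 113*(-78) = -8814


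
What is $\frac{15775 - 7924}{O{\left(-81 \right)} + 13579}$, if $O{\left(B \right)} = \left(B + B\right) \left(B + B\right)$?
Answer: $\frac{7851}{39823} \approx 0.19715$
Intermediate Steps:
$O{\left(B \right)} = 4 B^{2}$ ($O{\left(B \right)} = 2 B 2 B = 4 B^{2}$)
$\frac{15775 - 7924}{O{\left(-81 \right)} + 13579} = \frac{15775 - 7924}{4 \left(-81\right)^{2} + 13579} = \frac{7851}{4 \cdot 6561 + 13579} = \frac{7851}{26244 + 13579} = \frac{7851}{39823}$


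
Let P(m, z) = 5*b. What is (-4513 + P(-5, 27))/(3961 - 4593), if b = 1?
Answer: 1127/158 ≈ 7.1329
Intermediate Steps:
P(m, z) = 5 (P(m, z) = 5*1 = 5)
(-4513 + P(-5, 27))/(3961 - 4593) = (-4513 + 5)/(3961 - 4593) = -4508/(-632) = -4508*(-1/632) = 1127/158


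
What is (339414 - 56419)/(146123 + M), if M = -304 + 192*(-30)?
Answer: 282995/140059 ≈ 2.0205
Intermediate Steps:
M = -6064 (M = -304 - 5760 = -6064)
(339414 - 56419)/(146123 + M) = (339414 - 56419)/(146123 - 6064) = 282995/140059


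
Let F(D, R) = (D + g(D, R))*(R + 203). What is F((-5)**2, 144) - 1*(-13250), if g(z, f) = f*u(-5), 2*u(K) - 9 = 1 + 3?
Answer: 346717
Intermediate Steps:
u(K) = 13/2 (u(K) = 9/2 + (1 + 3)/2 = 9/2 + (1/2)*4 = 9/2 + 2 = 13/2)
g(z, f) = 13*f/2 (g(z, f) = f*(13/2) = 13*f/2)
F(D, R) = (203 + R)*(D + 13*R/2) (F(D, R) = (D + 13*R/2)*(R + 203) = (D + 13*R/2)*(203 + R) = (203 + R)*(D + 13*R/2))
F((-5)**2, 144) - 1*(-13250) = (203*(-5)**2 + (13/2)*144**2 + (2639/2)*144 + (-5)**2*144) - 1*(-13250) = (203*25 + (13/2)*20736 + 190008 + 25*144) + 13250 = (5075 + 134784 + 190008 + 3600) + 13250 = 333467 + 13250 = 346717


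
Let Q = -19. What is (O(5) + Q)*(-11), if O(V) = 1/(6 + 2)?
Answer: 1661/8 ≈ 207.63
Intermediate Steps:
O(V) = 1/8
(O(5) + Q)*(-11) = (1/8 - 19)*(-11) = -151/8*(-11) = 1661/8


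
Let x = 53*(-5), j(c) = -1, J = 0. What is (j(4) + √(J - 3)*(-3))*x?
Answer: 265 + 795*I*√3 ≈ 265.0 + 1377.0*I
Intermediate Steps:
x = -265
(j(4) + √(J - 3)*(-3))*x = (-1 + √(0 - 3)*(-3))*(-265) = (-1 + √(-3)*(-3))*(-265) = (-1 + (I*√3)*(-3))*(-265) = (-1 - 3*I*√3)*(-265) = 265 + 795*I*√3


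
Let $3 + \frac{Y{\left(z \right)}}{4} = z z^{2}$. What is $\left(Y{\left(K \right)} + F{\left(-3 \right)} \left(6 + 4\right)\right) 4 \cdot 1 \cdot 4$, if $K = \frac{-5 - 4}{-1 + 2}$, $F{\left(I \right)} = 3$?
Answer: $-46368$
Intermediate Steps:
$K = -9$ ($K = - \frac{9}{1} = \left(-9\right) 1 = -9$)
$Y{\left(z \right)} = -12 + 4 z^{3}$ ($Y{\left(z \right)} = -12 + 4 z z^{2} = -12 + 4 z^{3}$)
$\left(Y{\left(K \right)} + F{\left(-3 \right)} \left(6 + 4\right)\right) 4 \cdot 1 \cdot 4 = \left(\left(-12 + 4 \left(-9\right)^{3}\right) + 3 \left(6 + 4\right)\right) 4 \cdot 1 \cdot 4 = \left(\left(-12 + 4 \left(-729\right)\right) + 3 \cdot 10\right) 4 \cdot 4 = \left(\left(-12 - 2916\right) + 30\right) 16 = \left(-2928 + 30\right) 16 = \left(-2898\right) 16 = -46368$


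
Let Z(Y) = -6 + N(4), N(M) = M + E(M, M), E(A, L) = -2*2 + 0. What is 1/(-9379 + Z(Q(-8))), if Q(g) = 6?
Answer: -1/9385 ≈ -0.00010655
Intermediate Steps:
E(A, L) = -4 (E(A, L) = -4 + 0 = -4)
N(M) = -4 + M (N(M) = M - 4 = -4 + M)
Z(Y) = -6 (Z(Y) = -6 + (-4 + 4) = -6 + 0 = -6)
1/(-9379 + Z(Q(-8))) = 1/(-9379 - 6) = 1/(-9385) = -1/9385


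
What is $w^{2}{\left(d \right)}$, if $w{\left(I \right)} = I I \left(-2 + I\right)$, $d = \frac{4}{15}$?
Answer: $\frac{173056}{11390625} \approx 0.015193$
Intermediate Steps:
$d = \frac{4}{15}$ ($d = 4 \cdot \frac{1}{15} = \frac{4}{15} \approx 0.26667$)
$w{\left(I \right)} = I^{2} \left(-2 + I\right)$
$w^{2}{\left(d \right)} = \left(\left(\frac{4}{15}\right)^{2} \left(-2 + \frac{4}{15}\right)\right)^{2} = \left(\frac{16}{225} \left(- \frac{26}{15}\right)\right)^{2} = \left(- \frac{416}{3375}\right)^{2} = \frac{173056}{11390625}$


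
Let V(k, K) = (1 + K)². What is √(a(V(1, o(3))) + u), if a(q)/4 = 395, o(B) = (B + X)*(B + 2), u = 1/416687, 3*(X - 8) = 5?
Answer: √274332328847707/416687 ≈ 39.749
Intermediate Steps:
X = 29/3 (X = 8 + (⅓)*5 = 8 + 5/3 = 29/3 ≈ 9.6667)
u = 1/416687 ≈ 2.3999e-6
o(B) = (2 + B)*(29/3 + B) (o(B) = (B + 29/3)*(B + 2) = (29/3 + B)*(2 + B) = (2 + B)*(29/3 + B))
a(q) = 1580 (a(q) = 4*395 = 1580)
√(a(V(1, o(3))) + u) = √(1580 + 1/416687) = √(658365461/416687) = √274332328847707/416687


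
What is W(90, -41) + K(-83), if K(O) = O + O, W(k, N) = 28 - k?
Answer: -228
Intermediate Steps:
K(O) = 2*O
W(90, -41) + K(-83) = (28 - 1*90) + 2*(-83) = (28 - 90) - 166 = -62 - 166 = -228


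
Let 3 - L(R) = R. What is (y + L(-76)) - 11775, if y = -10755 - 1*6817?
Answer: -29268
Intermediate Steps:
L(R) = 3 - R
y = -17572 (y = -10755 - 6817 = -17572)
(y + L(-76)) - 11775 = (-17572 + (3 - 1*(-76))) - 11775 = (-17572 + (3 + 76)) - 11775 = (-17572 + 79) - 11775 = -17493 - 11775 = -29268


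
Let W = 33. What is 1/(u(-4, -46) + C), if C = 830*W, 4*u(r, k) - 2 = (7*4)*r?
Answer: 2/54725 ≈ 3.6546e-5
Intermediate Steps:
u(r, k) = ½ + 7*r (u(r, k) = ½ + ((7*4)*r)/4 = ½ + (28*r)/4 = ½ + 7*r)
C = 27390 (C = 830*33 = 27390)
1/(u(-4, -46) + C) = 1/((½ + 7*(-4)) + 27390) = 1/((½ - 28) + 27390) = 1/(-55/2 + 27390) = 1/(54725/2) = 2/54725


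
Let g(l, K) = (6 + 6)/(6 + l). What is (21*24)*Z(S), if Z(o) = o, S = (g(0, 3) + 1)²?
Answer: 4536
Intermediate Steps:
g(l, K) = 12/(6 + l)
S = 9 (S = (12/(6 + 0) + 1)² = (12/6 + 1)² = (12*(⅙) + 1)² = (2 + 1)² = 3² = 9)
(21*24)*Z(S) = (21*24)*9 = 504*9 = 4536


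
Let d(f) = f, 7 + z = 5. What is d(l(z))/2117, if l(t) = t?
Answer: -2/2117 ≈ -0.00094473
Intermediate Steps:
z = -2 (z = -7 + 5 = -2)
d(l(z))/2117 = -2/2117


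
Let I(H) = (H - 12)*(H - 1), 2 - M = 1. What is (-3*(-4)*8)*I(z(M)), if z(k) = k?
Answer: 0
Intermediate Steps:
M = 1 (M = 2 - 1*1 = 2 - 1 = 1)
I(H) = (-1 + H)*(-12 + H) (I(H) = (-12 + H)*(-1 + H) = (-1 + H)*(-12 + H))
(-3*(-4)*8)*I(z(M)) = (-3*(-4)*8)*(12 + 1**2 - 13*1) = (12*8)*(12 + 1 - 13) = 96*0 = 0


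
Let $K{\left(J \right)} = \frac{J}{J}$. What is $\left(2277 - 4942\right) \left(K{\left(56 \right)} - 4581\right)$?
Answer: $12205700$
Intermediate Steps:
$K{\left(J \right)} = 1$
$\left(2277 - 4942\right) \left(K{\left(56 \right)} - 4581\right) = \left(2277 - 4942\right) \left(1 - 4581\right) = \left(-2665\right) \left(-4580\right) = 12205700$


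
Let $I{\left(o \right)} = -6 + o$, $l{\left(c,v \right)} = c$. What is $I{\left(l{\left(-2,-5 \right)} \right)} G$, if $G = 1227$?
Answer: $-9816$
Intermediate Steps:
$I{\left(l{\left(-2,-5 \right)} \right)} G = \left(-6 - 2\right) 1227 = \left(-8\right) 1227 = -9816$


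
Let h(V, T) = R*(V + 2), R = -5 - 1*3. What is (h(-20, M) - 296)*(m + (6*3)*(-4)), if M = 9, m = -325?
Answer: 60344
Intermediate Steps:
R = -8 (R = -5 - 3 = -8)
h(V, T) = -16 - 8*V (h(V, T) = -8*(V + 2) = -8*(2 + V) = -16 - 8*V)
(h(-20, M) - 296)*(m + (6*3)*(-4)) = ((-16 - 8*(-20)) - 296)*(-325 + (6*3)*(-4)) = ((-16 + 160) - 296)*(-325 + 18*(-4)) = (144 - 296)*(-325 - 72) = -152*(-397) = 60344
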